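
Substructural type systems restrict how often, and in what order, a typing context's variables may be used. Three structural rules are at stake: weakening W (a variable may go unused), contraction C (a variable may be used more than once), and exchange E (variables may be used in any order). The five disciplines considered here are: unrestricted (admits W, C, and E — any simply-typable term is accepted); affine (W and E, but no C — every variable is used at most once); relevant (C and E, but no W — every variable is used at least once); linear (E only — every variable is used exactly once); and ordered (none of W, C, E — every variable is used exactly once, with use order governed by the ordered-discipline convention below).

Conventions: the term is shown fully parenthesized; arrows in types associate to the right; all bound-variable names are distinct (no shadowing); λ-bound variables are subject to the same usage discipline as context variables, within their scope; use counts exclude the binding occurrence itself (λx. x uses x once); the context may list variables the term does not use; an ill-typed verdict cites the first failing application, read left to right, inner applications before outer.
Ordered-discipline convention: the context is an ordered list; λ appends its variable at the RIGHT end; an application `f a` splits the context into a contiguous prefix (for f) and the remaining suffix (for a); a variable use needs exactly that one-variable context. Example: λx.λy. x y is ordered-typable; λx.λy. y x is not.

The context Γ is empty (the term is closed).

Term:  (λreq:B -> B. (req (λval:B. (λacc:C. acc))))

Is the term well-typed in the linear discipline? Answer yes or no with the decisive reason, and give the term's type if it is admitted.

no — not simply typable
variable uses: req (λ-bound): 1; val (λ-bound): 0; acc (λ-bound): 1
use order (left to right): req, acc
typing: ill-typed: an application expects B but receives B -> C -> C
across the five disciplines: ordered ✗; linear ✗; affine ✗; relevant ✗; unrestricted ✗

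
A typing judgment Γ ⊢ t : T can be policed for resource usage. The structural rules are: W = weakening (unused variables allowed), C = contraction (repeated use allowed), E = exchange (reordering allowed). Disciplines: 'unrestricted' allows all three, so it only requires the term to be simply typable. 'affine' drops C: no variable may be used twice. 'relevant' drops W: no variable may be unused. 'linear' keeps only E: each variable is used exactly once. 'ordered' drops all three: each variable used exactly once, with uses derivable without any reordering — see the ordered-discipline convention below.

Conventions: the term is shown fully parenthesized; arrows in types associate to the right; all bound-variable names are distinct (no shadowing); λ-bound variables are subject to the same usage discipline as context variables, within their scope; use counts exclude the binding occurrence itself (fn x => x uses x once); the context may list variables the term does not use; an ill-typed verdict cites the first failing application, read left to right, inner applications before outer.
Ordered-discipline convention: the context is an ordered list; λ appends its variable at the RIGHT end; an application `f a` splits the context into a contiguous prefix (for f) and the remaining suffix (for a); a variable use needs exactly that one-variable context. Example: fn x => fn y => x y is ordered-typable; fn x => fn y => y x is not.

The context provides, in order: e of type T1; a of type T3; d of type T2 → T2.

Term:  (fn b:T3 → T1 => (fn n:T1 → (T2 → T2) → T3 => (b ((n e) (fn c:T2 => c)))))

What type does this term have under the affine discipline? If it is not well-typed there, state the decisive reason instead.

term : (T3 → T1) → (T1 → (T2 → T2) → T3) → T1
counts: e ×1, a ×0, d ×0, b [bound] ×1, n [bound] ×1, c [bound] ×1
uses in reading order: b, n, e, c
typing: well-typed — term : (T3 → T1) → (T1 → (T2 → T2) → T3) → T1
per-discipline verdicts: ordered ✗, linear ✗, affine ✓, relevant ✗, unrestricted ✓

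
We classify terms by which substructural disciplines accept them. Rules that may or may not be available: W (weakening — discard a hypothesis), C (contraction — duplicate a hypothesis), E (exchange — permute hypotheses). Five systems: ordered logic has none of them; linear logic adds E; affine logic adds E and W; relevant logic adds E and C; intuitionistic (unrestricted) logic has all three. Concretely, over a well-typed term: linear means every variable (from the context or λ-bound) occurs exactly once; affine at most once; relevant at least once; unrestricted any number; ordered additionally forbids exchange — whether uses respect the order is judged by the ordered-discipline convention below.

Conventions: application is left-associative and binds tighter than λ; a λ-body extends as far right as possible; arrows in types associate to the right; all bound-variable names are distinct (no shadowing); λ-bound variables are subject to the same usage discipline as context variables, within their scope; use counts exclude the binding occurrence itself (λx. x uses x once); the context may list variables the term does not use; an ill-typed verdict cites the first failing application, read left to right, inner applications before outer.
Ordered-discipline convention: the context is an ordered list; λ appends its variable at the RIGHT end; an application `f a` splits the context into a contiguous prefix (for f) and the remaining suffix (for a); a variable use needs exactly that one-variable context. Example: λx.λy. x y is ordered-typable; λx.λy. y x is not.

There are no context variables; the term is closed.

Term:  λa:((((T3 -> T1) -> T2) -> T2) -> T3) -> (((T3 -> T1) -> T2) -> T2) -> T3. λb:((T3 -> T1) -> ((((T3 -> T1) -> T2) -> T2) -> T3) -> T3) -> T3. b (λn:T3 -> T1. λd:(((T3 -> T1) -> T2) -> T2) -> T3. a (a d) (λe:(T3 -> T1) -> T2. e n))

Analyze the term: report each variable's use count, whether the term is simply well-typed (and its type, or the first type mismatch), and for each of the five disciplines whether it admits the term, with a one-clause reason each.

usage: a (bound)=2; b (bound)=1; n (bound)=1; d (bound)=1; e (bound)=1
use order (left to right): b, a, a, d, e, n
typing: well-typed at (((((T3 -> T1) -> T2) -> T2) -> T3) -> (((T3 -> T1) -> T2) -> T2) -> T3) -> (((T3 -> T1) -> ((((T3 -> T1) -> T2) -> T2) -> T3) -> T3) -> T3) -> T3
ordered ✗ (uses contraction: a ×2)
linear ✗ (uses contraction: a ×2)
affine ✗ (uses contraction: a ×2)
relevant ✓ (every one of a, b, n, d, e appears)
unrestricted ✓ (simply typable at (((((T3 -> T1) -> T2) -> T2) -> T3) -> (((T3 -> T1) -> T2) -> T2) -> T3) -> (((T3 -> T1) -> ((((T3 -> T1) -> T2) -> T2) -> T3) -> T3) -> T3) -> T3; W, C, E all held)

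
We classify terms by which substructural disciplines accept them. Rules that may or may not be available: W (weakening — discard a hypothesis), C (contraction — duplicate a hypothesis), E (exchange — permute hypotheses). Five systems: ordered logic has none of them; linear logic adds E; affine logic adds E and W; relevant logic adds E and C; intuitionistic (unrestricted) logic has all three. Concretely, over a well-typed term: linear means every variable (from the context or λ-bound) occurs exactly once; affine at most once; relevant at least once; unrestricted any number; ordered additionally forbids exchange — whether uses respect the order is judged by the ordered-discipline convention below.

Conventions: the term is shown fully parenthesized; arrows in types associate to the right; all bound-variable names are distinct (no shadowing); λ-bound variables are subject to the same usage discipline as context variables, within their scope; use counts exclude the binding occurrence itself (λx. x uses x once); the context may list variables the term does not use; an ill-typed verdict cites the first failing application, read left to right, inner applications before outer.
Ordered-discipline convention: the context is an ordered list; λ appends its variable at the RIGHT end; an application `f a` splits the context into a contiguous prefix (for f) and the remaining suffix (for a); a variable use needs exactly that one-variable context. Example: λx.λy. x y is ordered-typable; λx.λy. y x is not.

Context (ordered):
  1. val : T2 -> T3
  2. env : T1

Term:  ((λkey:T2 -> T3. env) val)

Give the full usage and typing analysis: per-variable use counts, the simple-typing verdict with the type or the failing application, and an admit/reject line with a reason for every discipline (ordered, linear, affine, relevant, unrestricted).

variable uses: val=1, env=1, key (λ-bound)=0
use order (left to right): env, val
typing: the term checks, with type T1
ordered ✗ (key left unused)
linear ✗ (key left unused)
affine ✓ (no duplicate uses among val, env, key)
relevant ✗ (key left unused)
unrestricted ✓ (well-typed at T1; no restrictions here)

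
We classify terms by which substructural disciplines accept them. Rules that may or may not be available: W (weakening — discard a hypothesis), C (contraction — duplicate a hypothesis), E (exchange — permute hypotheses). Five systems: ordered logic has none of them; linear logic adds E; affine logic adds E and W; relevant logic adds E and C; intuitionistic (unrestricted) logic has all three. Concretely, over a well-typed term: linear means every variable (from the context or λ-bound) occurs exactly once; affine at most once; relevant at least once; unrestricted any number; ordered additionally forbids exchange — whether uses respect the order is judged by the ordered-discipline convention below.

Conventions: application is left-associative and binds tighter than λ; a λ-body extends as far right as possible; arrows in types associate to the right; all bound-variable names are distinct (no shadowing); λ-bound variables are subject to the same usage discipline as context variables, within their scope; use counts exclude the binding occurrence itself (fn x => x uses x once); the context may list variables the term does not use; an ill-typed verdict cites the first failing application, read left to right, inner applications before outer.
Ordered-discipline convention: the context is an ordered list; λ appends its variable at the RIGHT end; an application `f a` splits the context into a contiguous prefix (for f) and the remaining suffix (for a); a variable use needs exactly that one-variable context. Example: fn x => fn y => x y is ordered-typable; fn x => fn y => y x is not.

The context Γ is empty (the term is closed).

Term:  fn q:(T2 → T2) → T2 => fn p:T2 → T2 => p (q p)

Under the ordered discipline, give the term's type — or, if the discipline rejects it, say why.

not well-typed under ordered — repeated use of p ×2
variable uses: q (bound): 1×; p (bound): 2×
use order (left to right): p, q, p
typing: well-typed at ((T2 → T2) → T2) → (T2 → T2) → T2
across the five disciplines: ordered ✗, linear ✗, affine ✗, relevant ✓, unrestricted ✓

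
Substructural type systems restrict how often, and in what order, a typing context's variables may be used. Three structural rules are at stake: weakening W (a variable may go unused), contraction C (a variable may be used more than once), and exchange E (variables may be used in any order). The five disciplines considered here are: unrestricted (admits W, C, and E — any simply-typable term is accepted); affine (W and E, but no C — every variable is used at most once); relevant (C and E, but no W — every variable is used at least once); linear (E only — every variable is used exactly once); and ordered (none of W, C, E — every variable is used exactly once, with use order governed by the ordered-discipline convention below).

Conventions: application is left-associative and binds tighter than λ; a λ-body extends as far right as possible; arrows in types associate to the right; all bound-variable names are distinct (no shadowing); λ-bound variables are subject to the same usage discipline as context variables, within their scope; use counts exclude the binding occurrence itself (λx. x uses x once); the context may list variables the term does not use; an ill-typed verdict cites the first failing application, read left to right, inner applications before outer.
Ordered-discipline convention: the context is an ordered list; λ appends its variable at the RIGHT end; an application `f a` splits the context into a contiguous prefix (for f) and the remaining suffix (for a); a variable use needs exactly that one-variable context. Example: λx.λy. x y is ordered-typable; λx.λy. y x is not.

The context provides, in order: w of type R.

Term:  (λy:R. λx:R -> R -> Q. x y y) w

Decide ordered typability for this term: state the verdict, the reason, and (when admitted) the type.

no — repeated use of y ×2
variable uses: w=1, y (λ-bound)=2, x (λ-bound)=1
left-to-right use order: x, y, y, w
typing: the term checks, with type (R -> R -> Q) -> Q
across the five disciplines: ordered ✗ · linear ✗ · affine ✗ · relevant ✓ · unrestricted ✓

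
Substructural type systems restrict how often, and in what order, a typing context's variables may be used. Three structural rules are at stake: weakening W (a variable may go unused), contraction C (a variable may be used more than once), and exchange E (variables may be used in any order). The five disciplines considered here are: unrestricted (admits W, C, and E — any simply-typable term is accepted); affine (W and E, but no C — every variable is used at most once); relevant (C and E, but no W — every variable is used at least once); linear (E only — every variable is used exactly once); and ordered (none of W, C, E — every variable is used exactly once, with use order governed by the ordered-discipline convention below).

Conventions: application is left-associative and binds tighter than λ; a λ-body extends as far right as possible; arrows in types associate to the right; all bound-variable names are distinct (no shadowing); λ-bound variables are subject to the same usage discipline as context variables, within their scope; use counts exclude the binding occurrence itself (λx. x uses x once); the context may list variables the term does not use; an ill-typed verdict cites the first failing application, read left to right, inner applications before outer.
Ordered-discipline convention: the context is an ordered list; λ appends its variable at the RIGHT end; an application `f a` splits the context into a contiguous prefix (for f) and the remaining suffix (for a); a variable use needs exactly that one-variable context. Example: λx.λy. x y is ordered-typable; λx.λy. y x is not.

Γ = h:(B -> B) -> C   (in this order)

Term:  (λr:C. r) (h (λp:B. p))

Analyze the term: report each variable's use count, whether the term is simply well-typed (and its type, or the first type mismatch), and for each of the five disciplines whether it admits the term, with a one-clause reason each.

usage: h: 1×; r (λ-bound): 1×; p (λ-bound): 1×
use order (left to right): r, h, p
typing: well-typed — term : C
ordered: ✓ — h, r, p once each; derivable with no W/C/E
linear: ✓ — exactly-once usage across h, r, p
affine: ✓ — h, r, p: no repeats, contraction unneeded
relevant: ✓ — at least one use each (h, r, p)
unrestricted: ✓ — simply typable at C; W, C, E all held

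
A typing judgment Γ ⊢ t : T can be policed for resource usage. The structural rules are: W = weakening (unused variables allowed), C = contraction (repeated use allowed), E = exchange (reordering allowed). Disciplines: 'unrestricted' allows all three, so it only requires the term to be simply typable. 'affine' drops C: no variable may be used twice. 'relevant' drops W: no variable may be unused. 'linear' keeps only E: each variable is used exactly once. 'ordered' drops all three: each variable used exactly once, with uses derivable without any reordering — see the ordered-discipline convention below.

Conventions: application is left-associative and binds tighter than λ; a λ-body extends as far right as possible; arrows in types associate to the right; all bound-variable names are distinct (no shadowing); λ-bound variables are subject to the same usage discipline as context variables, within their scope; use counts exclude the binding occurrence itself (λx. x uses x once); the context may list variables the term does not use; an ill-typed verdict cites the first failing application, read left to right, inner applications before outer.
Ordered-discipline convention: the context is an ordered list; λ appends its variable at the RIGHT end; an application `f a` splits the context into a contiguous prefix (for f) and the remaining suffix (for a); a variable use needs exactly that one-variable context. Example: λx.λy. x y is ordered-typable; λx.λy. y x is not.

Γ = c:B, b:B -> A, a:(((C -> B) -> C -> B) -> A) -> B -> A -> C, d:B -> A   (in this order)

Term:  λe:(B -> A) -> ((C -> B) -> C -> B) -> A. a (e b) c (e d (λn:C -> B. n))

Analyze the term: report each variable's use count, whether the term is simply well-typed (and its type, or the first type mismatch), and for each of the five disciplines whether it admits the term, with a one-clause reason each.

use counts: c: 1×, b: 1×, a: 1×, d: 1×, e [bound]: 2×, n [bound]: 1×
left-to-right use order: a, e, b, c, e, d, n
typing: the term checks, with type ((B -> A) -> ((C -> B) -> C -> B) -> A) -> C
ordered ✗ (e ×2 used more than once (contraction))
linear ✗ (e ×2 used more than once (contraction))
affine ✗ (e ×2 used more than once (contraction))
relevant ✓ (none of c, b, a, d, e, n goes unused)
unrestricted ✓ (type-checks (((B -> A) -> ((C -> B) -> C -> B) -> A) -> C) and nothing is barred)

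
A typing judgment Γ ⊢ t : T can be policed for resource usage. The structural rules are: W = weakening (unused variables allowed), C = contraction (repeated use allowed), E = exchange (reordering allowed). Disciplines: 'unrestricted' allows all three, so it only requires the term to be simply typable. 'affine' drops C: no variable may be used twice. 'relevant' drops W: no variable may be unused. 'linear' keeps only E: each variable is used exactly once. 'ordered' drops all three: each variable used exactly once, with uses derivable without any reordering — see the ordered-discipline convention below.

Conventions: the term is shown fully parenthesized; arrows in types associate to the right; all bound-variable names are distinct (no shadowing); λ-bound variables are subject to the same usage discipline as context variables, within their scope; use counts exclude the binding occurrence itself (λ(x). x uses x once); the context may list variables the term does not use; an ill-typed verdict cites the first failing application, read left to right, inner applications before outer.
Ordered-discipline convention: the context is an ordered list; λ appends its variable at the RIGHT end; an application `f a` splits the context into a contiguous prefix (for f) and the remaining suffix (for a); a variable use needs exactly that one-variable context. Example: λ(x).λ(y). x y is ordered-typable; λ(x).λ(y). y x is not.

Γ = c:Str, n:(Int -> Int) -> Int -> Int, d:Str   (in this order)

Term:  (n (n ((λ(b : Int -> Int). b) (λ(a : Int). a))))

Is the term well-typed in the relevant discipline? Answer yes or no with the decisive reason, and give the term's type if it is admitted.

no — needs weakening: c, d unused
use counts: c ×0, n ×2, d ×0, b [bound] ×1, a [bound] ×1
left-to-right use order: n, n, b, a
typing: the term checks, with type Int -> Int
summary: ordered ✗ · linear ✗ · affine ✗ · relevant ✗ · unrestricted ✓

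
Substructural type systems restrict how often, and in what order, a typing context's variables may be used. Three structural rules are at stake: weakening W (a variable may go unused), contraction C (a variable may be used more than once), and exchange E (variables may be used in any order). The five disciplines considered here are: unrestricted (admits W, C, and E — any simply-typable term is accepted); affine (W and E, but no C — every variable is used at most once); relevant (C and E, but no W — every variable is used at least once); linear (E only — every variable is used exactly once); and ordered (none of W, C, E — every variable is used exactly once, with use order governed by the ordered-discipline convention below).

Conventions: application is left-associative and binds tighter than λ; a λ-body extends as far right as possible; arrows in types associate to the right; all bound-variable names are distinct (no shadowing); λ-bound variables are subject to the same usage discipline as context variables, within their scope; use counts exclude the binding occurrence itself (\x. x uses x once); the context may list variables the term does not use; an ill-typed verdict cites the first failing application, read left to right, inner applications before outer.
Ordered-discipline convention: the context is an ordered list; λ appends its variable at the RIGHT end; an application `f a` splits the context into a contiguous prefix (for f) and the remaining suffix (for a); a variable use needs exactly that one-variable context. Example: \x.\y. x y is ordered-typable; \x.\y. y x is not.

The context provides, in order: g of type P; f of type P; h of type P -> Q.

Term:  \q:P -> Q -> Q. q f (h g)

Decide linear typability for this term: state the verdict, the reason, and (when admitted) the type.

yes — exactly-once usage across g, f, h, q; term : (P -> Q -> Q) -> Q
usage: g: 1, f: 1, h: 1, q [bound]: 1
left-to-right use order: q, f, h, g
typing: ✓ — (P -> Q -> Q) -> Q
across the five disciplines: ordered ✗; linear ✓; affine ✓; relevant ✓; unrestricted ✓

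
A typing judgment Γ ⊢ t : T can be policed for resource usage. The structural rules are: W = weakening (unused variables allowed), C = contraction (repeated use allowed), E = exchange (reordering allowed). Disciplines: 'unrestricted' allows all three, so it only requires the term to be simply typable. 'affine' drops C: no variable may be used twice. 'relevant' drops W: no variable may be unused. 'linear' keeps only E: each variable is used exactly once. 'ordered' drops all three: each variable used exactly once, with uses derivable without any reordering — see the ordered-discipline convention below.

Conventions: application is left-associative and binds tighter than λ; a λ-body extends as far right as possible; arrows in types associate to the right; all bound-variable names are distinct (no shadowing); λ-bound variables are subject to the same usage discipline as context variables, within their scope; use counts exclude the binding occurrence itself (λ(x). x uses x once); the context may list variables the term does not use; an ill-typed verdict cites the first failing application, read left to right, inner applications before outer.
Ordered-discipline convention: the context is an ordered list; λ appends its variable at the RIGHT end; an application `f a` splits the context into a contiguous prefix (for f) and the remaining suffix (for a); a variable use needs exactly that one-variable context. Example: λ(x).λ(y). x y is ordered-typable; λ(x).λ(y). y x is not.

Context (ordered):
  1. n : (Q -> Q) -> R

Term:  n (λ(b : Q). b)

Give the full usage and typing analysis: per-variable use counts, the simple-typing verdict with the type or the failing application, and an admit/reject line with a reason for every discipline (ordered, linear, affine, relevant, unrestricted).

variable uses: n=1, b (bound)=1
order of uses: n, b
typing: well-typed — term : R
ordered: ✓, n, b: once each, no exchange needed
linear: ✓, single use per variable (n, b)
affine: ✓, at most one use each (n, b)
relevant: ✓, none of n, b goes unused
unrestricted: ✓, simply typable at R; W, C, E all held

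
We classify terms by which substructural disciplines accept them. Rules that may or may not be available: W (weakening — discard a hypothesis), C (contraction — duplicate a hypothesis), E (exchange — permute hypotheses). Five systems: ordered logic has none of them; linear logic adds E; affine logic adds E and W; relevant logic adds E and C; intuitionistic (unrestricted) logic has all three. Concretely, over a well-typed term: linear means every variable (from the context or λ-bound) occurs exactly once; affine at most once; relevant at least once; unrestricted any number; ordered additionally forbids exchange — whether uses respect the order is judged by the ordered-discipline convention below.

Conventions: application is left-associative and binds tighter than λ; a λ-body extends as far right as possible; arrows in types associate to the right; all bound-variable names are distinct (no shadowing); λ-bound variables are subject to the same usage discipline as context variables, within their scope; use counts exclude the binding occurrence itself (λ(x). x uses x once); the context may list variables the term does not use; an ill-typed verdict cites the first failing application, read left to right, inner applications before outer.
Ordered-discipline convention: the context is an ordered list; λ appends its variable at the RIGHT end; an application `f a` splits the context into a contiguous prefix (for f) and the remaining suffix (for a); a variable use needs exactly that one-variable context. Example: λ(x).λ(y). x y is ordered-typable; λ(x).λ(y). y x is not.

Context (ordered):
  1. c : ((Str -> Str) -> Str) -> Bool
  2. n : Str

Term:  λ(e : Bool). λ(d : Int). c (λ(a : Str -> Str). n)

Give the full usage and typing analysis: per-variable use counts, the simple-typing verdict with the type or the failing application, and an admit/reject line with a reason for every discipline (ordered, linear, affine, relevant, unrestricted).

usage: c: 1; n: 1; e (bound): 0; d (bound): 0; a (bound): 0
use order (left to right): c, n
typing: ✓ — Bool -> Int -> Bool
ordered: ✗ — e, d, a never used (weakening)
linear: ✗ — e, d, a never used (weakening)
affine: ✓ — at most one use each (c, n, e, d, a)
relevant: ✗ — e, d, a never used (weakening)
unrestricted: ✓ — simply typable at Bool -> Int -> Bool; W, C, E all held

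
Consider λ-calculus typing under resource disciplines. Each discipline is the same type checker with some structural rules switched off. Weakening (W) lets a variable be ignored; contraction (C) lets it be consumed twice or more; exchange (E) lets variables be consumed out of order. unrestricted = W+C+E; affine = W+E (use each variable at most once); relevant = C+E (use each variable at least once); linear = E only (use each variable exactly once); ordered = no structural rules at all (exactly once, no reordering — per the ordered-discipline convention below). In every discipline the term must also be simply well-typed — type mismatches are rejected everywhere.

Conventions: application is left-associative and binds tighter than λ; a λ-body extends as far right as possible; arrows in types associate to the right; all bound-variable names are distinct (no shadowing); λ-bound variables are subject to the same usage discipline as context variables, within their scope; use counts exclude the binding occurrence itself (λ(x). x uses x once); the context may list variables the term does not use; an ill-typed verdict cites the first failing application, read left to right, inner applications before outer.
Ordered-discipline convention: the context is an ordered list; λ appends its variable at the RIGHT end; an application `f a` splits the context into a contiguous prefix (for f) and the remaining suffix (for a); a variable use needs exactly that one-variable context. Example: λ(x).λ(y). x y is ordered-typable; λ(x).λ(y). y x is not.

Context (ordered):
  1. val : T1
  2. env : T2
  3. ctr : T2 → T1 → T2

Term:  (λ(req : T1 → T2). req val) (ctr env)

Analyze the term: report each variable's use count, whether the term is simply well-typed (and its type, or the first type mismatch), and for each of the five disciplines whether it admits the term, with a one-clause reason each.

use counts: val: 1×, env: 1×, ctr: 1×, req [bound]: 1×
left-to-right use order: req, val, ctr, env
typing: well-typed at T2
ordered ✗ (use order req, val, ctr, env needs exchange)
linear ✓ (single use per variable (val, env, ctr, req))
affine ✓ (val, env, ctr, req: no repeats, contraction unneeded)
relevant ✓ (at least one use each (val, env, ctr, req))
unrestricted ✓ (typability at T2 is all that's needed)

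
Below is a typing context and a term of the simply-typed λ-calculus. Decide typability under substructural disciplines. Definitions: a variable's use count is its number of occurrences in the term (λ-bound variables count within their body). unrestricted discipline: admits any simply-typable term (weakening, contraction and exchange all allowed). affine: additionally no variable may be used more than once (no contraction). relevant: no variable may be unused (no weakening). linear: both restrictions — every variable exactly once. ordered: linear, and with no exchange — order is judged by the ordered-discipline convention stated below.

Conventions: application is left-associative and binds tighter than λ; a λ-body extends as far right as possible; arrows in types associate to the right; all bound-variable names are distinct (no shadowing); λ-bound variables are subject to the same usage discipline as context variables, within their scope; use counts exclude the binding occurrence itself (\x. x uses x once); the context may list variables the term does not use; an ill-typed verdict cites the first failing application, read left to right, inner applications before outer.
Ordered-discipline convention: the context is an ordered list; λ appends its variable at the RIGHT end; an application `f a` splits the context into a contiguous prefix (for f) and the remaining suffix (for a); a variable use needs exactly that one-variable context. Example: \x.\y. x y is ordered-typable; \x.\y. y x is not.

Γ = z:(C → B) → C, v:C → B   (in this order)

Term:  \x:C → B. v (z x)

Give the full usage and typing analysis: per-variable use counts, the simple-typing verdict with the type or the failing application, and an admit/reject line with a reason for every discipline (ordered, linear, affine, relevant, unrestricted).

usage: z=1, v=1, x (λ-bound)=1
left-to-right use order: v, z, x
typing: the term checks, with type (C → B) → B
ordered: ✗ — no contiguous prefix/suffix split fits v, z, x
linear: ✓ — single use per variable (z, v, x)
affine: ✓ — z, v, x: no repeats, contraction unneeded
relevant: ✓ — z, v, x: all used, weakening unneeded
unrestricted: ✓ — simply typable at (C → B) → B; W, C, E all held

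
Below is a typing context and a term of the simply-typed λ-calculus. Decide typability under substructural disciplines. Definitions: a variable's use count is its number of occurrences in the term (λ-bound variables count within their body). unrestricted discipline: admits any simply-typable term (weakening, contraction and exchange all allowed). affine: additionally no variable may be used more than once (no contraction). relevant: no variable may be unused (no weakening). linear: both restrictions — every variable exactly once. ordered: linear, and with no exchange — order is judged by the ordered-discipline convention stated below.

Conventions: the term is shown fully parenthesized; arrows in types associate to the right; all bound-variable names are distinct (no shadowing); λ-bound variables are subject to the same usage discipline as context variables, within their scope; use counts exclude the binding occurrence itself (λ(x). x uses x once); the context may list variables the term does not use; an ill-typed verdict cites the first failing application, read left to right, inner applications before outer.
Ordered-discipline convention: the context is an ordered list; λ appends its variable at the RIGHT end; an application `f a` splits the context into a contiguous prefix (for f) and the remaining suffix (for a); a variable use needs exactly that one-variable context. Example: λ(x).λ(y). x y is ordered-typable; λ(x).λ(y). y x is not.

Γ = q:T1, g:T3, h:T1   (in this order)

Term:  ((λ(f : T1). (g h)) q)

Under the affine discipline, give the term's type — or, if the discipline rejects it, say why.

not well-typed under affine — not simply typable
variable uses: q=1, g=1, h=1, f (λ-bound)=0
order of uses: g, h, q
typing: ill-typed: applying a non-function (T3)
all disciplines: ordered ✗; linear ✗; affine ✗; relevant ✗; unrestricted ✗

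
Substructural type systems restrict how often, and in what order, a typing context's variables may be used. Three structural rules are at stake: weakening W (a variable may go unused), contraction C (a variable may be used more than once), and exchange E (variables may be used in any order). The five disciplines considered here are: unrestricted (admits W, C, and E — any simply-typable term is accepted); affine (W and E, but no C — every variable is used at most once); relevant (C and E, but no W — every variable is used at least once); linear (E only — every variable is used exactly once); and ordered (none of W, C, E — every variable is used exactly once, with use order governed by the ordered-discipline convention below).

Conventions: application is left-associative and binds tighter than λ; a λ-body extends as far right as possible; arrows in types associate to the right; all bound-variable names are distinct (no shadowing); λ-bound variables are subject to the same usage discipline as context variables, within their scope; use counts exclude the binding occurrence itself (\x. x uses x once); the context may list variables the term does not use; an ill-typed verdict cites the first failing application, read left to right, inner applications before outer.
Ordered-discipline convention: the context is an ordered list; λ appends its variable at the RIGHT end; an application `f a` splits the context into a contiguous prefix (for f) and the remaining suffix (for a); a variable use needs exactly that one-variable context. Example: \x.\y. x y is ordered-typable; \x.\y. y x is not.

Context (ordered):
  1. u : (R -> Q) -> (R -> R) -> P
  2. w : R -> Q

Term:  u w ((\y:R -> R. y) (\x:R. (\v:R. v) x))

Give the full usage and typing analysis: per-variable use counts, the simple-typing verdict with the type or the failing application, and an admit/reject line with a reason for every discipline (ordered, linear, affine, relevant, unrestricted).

use counts: u=1; w=1; y (bound)=1; x (bound)=1; v (bound)=1
order of uses: u, w, y, v, x
typing: ✓ — P
ordered: ✓, u, w, y, x, v once each; derivable with no W/C/E
linear: ✓, u, w, y, x, v: one use apiece
affine: ✓, u, w, y, x, v: no repeats, contraction unneeded
relevant: ✓, u, w, y, x, v: all used, weakening unneeded
unrestricted: ✓, typability at P is all that's needed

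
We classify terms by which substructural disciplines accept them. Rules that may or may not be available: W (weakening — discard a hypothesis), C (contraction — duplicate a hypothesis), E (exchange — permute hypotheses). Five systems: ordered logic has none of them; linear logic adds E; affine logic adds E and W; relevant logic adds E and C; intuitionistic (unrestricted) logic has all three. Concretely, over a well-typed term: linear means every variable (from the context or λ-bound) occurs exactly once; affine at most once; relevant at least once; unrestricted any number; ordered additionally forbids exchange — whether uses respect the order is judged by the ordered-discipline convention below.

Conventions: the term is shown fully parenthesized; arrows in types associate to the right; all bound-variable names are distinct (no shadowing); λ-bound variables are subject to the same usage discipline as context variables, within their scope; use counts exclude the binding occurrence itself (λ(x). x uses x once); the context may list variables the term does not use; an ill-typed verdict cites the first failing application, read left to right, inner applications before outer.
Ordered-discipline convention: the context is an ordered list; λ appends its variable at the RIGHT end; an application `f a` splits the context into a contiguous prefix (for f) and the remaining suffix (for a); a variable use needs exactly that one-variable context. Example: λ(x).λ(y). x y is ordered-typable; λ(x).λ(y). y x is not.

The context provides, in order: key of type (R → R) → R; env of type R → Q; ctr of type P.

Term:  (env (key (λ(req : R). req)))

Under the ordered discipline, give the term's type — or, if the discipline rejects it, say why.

not well-typed under ordered — unused: ctr — weakening required
variable uses: key=1, env=1, ctr=0, req (λ-bound)=1
use order (left to right): env, key, req
typing: well-typed at Q
across the five disciplines: ordered ✗ | linear ✗ | affine ✓ | relevant ✗ | unrestricted ✓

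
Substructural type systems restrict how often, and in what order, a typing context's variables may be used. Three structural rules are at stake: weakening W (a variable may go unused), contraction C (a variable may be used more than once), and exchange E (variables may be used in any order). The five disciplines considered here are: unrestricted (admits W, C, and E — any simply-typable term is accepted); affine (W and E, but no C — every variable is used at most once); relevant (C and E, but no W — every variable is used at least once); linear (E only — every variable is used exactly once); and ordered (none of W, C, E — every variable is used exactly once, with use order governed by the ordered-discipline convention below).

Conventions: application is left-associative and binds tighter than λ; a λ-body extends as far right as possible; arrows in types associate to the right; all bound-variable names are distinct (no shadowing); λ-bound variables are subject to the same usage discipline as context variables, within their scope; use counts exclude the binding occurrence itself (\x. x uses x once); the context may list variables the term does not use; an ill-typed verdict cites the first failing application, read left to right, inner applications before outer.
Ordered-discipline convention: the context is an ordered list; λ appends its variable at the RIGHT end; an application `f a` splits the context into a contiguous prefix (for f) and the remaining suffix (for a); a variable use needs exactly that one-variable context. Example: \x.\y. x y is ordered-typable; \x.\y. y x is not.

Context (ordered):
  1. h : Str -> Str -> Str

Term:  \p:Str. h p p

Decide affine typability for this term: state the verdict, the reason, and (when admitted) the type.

no — needs contraction — p ×2
usage: h: 1; p (bound): 2
use order (left to right): h, p, p
typing: well-typed — term : Str -> Str
all disciplines: ordered ✗; linear ✗; affine ✗; relevant ✓; unrestricted ✓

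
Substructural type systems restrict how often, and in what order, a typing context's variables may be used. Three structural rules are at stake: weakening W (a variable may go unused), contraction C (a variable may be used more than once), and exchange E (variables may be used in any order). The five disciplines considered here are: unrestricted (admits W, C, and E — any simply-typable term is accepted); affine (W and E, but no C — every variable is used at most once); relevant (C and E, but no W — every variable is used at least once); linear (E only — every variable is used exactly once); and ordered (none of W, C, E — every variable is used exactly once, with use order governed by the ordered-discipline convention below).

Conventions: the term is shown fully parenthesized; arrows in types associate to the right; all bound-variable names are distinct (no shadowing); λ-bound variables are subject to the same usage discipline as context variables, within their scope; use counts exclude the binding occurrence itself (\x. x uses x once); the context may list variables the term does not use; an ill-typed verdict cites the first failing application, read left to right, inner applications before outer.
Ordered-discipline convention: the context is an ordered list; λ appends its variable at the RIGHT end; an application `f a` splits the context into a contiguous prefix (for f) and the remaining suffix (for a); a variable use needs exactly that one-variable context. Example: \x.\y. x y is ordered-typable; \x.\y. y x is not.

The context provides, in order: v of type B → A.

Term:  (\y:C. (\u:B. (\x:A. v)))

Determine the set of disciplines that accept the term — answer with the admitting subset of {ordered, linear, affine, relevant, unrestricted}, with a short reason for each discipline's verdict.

admitted in: affine, unrestricted
usage: v=1, y [bound]=0, u [bound]=0, x [bound]=0
use order (left to right): v
typing: the term checks, with type C → B → A → B → A
ordered ✗ (y, u, x left unused)
linear ✗ (y, u, x left unused)
affine ✓ (no duplicate uses among v, y, u, x)
relevant ✗ (y, u, x left unused)
unrestricted ✓ (type-checks (C → B → A → B → A) and nothing is barred)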